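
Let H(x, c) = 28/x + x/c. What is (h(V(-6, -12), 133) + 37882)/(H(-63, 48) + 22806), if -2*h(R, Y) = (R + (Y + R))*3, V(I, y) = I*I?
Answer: 5410728/3283811 ≈ 1.6477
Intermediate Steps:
V(I, y) = I²
h(R, Y) = -3*R - 3*Y/2 (h(R, Y) = -(R + (Y + R))*3/2 = -(R + (R + Y))*3/2 = -(Y + 2*R)*3/2 = -(3*Y + 6*R)/2 = -3*R - 3*Y/2)
(h(V(-6, -12), 133) + 37882)/(H(-63, 48) + 22806) = ((-3*(-6)² - 3/2*133) + 37882)/((28/(-63) - 63/48) + 22806) = ((-3*36 - 399/2) + 37882)/((28*(-1/63) - 63*1/48) + 22806) = ((-108 - 399/2) + 37882)/((-4/9 - 21/16) + 22806) = (-615/2 + 37882)/(-253/144 + 22806) = 75149/(2*(3283811/144)) = (75149/2)*(144/3283811) = 5410728/3283811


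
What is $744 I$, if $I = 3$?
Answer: $2232$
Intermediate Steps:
$744 I = 744 \cdot 3 = 2232$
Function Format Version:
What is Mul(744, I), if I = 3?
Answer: 2232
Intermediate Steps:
Mul(744, I) = Mul(744, 3) = 2232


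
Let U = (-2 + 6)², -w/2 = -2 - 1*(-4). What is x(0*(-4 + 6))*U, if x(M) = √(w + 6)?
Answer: 16*√2 ≈ 22.627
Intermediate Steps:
w = -4 (w = -2*(-2 - 1*(-4)) = -2*(-2 + 4) = -2*2 = -4)
x(M) = √2 (x(M) = √(-4 + 6) = √2)
U = 16 (U = 4² = 16)
x(0*(-4 + 6))*U = √2*16 = 16*√2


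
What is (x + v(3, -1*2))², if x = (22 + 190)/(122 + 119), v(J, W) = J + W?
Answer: 205209/58081 ≈ 3.5332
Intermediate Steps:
x = 212/241 ≈ 0.87967
(x + v(3, -1*2))² = (212/241 + (3 - 1*2))² = (212/241 + (3 - 2))² = (212/241 + 1)² = (453/241)² = 205209/58081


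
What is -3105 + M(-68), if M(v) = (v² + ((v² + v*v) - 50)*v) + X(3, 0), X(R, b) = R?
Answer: -623942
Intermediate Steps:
M(v) = 3 + v² + v*(-50 + 2*v²) (M(v) = (v² + ((v² + v*v) - 50)*v) + 3 = (v² + ((v² + v²) - 50)*v) + 3 = (v² + (2*v² - 50)*v) + 3 = (v² + (-50 + 2*v²)*v) + 3 = (v² + v*(-50 + 2*v²)) + 3 = 3 + v² + v*(-50 + 2*v²))
-3105 + M(-68) = -3105 + (3 + (-68)² - 50*(-68) + 2*(-68)³) = -3105 + (3 + 4624 + 3400 + 2*(-314432)) = -3105 + (3 + 4624 + 3400 - 628864) = -3105 - 620837 = -623942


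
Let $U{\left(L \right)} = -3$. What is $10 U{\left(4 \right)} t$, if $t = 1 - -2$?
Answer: $-90$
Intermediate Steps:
$t = 3$ ($t = 1 + 2 = 3$)
$10 U{\left(4 \right)} t = 10 \left(-3\right) 3 = \left(-30\right) 3 = -90$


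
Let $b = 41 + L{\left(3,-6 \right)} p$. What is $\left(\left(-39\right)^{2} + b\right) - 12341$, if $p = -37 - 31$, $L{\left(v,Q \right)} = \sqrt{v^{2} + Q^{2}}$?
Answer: $-10779 - 204 \sqrt{5} \approx -11235.0$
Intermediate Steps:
$L{\left(v,Q \right)} = \sqrt{Q^{2} + v^{2}}$
$p = -68$
$b = 41 - 204 \sqrt{5}$ ($b = 41 + \sqrt{\left(-6\right)^{2} + 3^{2}} \left(-68\right) = 41 + \sqrt{36 + 9} \left(-68\right) = 41 + \sqrt{45} \left(-68\right) = 41 + 3 \sqrt{5} \left(-68\right) = 41 - 204 \sqrt{5} \approx -415.16$)
$\left(\left(-39\right)^{2} + b\right) - 12341 = \left(\left(-39\right)^{2} + \left(41 - 204 \sqrt{5}\right)\right) - 12341 = \left(1521 + \left(41 - 204 \sqrt{5}\right)\right) - 12341 = \left(1562 - 204 \sqrt{5}\right) - 12341 = -10779 - 204 \sqrt{5}$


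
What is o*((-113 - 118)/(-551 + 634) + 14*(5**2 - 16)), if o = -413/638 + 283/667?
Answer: -33472971/1217942 ≈ -27.483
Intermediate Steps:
o = -3273/14674 (o = -413*1/638 + 283*(1/667) = -413/638 + 283/667 = -3273/14674 ≈ -0.22305)
o*((-113 - 118)/(-551 + 634) + 14*(5**2 - 16)) = -3273*((-113 - 118)/(-551 + 634) + 14*(5**2 - 16))/14674 = -3273*(-231/83 + 14*(25 - 16))/14674 = -3273*(-231*1/83 + 14*9)/14674 = -3273*(-231/83 + 126)/14674 = -3273/14674*10227/83 = -33472971/1217942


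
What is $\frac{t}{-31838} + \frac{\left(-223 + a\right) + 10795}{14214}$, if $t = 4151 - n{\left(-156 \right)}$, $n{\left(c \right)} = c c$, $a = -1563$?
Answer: $\frac{47811511}{37712111} \approx 1.2678$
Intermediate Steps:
$n{\left(c \right)} = c^{2}$
$t = -20185$ ($t = 4151 - \left(-156\right)^{2} = 4151 - 24336 = -20185$)
$\frac{t}{-31838} + \frac{\left(-223 + a\right) + 10795}{14214} = - \frac{20185}{-31838} + \frac{\left(-223 - 1563\right) + 10795}{14214} = \left(-20185\right) \left(- \frac{1}{31838}\right) + \left(-1786 + 10795\right) \frac{1}{14214} = \frac{20185}{31838} + 9009 \cdot \frac{1}{14214} = \frac{20185}{31838} + \frac{3003}{4738} = \frac{47811511}{37712111}$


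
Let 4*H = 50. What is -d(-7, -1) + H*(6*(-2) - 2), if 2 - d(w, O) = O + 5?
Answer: -173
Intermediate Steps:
d(w, O) = -3 - O (d(w, O) = 2 - (O + 5) = 2 - (5 + O) = 2 + (-5 - O) = -3 - O)
H = 25/2 (H = (¼)*50 = 25/2 ≈ 12.500)
-d(-7, -1) + H*(6*(-2) - 2) = -(-3 - 1*(-1)) + 25*(6*(-2) - 2)/2 = -(-3 + 1) + 25*(-12 - 2)/2 = -1*(-2) + (25/2)*(-14) = 2 - 175 = -173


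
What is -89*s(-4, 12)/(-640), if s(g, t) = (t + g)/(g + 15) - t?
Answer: -2759/1760 ≈ -1.5676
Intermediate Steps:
s(g, t) = -t + (g + t)/(15 + g) (s(g, t) = (g + t)/(15 + g) - t = -t + (g + t)/(15 + g))
-89*s(-4, 12)/(-640) = -89*(-4 - 14*12 - 1*(-4)*12)/(15 - 4)/(-640) = -89*(-4 - 168 + 48)/11*(-1)/640 = -89*(1/11)*(-124)*(-1)/640 = -(-11036)*(-1)/(11*640) = -89*31/1760 = -2759/1760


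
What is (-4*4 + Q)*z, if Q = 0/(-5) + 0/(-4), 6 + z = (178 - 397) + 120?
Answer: 1680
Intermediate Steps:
z = -105 (z = -6 + ((178 - 397) + 120) = -6 + (-219 + 120) = -6 - 99 = -105)
Q = 0 (Q = 0*(-⅕) + 0*(-¼) = 0 + 0 = 0)
(-4*4 + Q)*z = (-4*4 + 0)*(-105) = (-16 + 0)*(-105) = -16*(-105) = 1680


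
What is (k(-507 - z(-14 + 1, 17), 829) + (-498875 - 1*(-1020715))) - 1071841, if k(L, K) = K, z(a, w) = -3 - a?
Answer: -549172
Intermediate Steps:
(k(-507 - z(-14 + 1, 17), 829) + (-498875 - 1*(-1020715))) - 1071841 = (829 + (-498875 - 1*(-1020715))) - 1071841 = (829 + (-498875 + 1020715)) - 1071841 = (829 + 521840) - 1071841 = 522669 - 1071841 = -549172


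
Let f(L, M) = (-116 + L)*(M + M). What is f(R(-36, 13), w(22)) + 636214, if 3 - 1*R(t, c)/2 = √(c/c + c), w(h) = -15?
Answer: 639514 + 60*√14 ≈ 6.3974e+5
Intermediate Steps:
R(t, c) = 6 - 2*√(1 + c) (R(t, c) = 6 - 2*√(c/c + c) = 6 - 2*√(1 + c))
f(L, M) = 2*M*(-116 + L) (f(L, M) = (-116 + L)*(2*M) = 2*M*(-116 + L))
f(R(-36, 13), w(22)) + 636214 = 2*(-15)*(-116 + (6 - 2*√(1 + 13))) + 636214 = 2*(-15)*(-116 + (6 - 2*√14)) + 636214 = 2*(-15)*(-110 - 2*√14) + 636214 = (3300 + 60*√14) + 636214 = 639514 + 60*√14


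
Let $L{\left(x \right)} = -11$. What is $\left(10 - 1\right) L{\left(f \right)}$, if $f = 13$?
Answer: $-99$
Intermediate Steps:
$\left(10 - 1\right) L{\left(f \right)} = \left(10 - 1\right) \left(-11\right) = 9 \left(-11\right) = -99$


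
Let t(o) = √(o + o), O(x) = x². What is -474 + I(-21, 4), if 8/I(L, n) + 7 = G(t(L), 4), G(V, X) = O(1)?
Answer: -1426/3 ≈ -475.33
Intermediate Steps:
t(o) = √2*√o (t(o) = √(2*o) = √2*√o)
G(V, X) = 1 (G(V, X) = 1² = 1)
I(L, n) = -4/3 (I(L, n) = 8/(-7 + 1) = 8/(-6) = 8*(-⅙) = -4/3)
-474 + I(-21, 4) = -474 - 4/3 = -1426/3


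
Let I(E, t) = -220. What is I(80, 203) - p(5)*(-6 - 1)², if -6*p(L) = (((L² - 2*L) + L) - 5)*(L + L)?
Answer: 1005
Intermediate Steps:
p(L) = -L*(-5 + L² - L)/3 (p(L) = -(((L² - 2*L) + L) - 5)*(L + L)/6 = -((L² - L) - 5)*2*L/6 = -(-5 + L² - L)*2*L/6 = -L*(-5 + L² - L)/3)
I(80, 203) - p(5)*(-6 - 1)² = -220 - (⅓)*5*(5 + 5 - 1*5²)*(-6 - 1)² = -220 - (⅓)*5*(5 + 5 - 1*25)*(-7)² = -220 - (⅓)*5*(5 + 5 - 25)*49 = -220 - (⅓)*5*(-15)*49 = -220 - (-25)*49 = -220 - 1*(-1225) = -220 + 1225 = 1005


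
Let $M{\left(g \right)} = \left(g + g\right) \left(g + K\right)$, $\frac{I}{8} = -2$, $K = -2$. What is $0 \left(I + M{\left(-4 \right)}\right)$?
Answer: $0$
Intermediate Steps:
$I = -16$ ($I = 8 \left(-2\right) = -16$)
$M{\left(g \right)} = 2 g \left(-2 + g\right)$ ($M{\left(g \right)} = \left(g + g\right) \left(g - 2\right) = 2 g \left(-2 + g\right)$)
$0 \left(I + M{\left(-4 \right)}\right) = 0 \left(-16 + 2 \left(-4\right) \left(-2 - 4\right)\right) = 0 \left(-16 + 2 \left(-4\right) \left(-6\right)\right) = 0 \left(-16 + 48\right) = 0 \cdot 32 = 0$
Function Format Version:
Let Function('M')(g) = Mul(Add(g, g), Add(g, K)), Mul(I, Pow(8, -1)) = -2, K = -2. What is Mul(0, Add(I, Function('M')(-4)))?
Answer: 0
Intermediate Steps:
I = -16 (I = Mul(8, -2) = -16)
Function('M')(g) = Mul(2, g, Add(-2, g)) (Function('M')(g) = Mul(Add(g, g), Add(g, -2)) = Mul(Mul(2, g), Add(-2, g)) = Mul(2, g, Add(-2, g)))
Mul(0, Add(I, Function('M')(-4))) = Mul(0, Add(-16, Mul(2, -4, Add(-2, -4)))) = Mul(0, Add(-16, Mul(2, -4, -6))) = Mul(0, Add(-16, 48)) = Mul(0, 32) = 0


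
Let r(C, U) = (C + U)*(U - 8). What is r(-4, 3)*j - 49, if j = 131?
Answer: 606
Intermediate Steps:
r(C, U) = (-8 + U)*(C + U) (r(C, U) = (C + U)*(-8 + U) = (-8 + U)*(C + U))
r(-4, 3)*j - 49 = (3² - 8*(-4) - 8*3 - 4*3)*131 - 49 = (9 + 32 - 24 - 12)*131 - 49 = 5*131 - 49 = 655 - 49 = 606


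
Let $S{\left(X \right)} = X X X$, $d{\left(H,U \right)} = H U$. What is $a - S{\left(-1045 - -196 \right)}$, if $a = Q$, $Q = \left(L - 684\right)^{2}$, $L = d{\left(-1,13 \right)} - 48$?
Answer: $612515074$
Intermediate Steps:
$L = -61$ ($L = \left(-1\right) 13 - 48 = -13 - 48 = -61$)
$Q = 555025$ ($Q = \left(-61 - 684\right)^{2} = \left(-745\right)^{2} = 555025$)
$S{\left(X \right)} = X^{3}$ ($S{\left(X \right)} = X^{2} X = X^{3}$)
$a = 555025$
$a - S{\left(-1045 - -196 \right)} = 555025 - \left(-1045 - -196\right)^{3} = 555025 - \left(-1045 + 196\right)^{3} = 555025 - \left(-849\right)^{3} = 555025 - -611960049 = 555025 + 611960049 = 612515074$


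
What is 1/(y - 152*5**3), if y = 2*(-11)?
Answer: -1/19022 ≈ -5.2571e-5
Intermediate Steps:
y = -22
1/(y - 152*5**3) = 1/(-22 - 152*5**3) = 1/(-22 - 152*125) = 1/(-22 - 19000) = 1/(-19022) = -1/19022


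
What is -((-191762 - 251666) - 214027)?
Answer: 657455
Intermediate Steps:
-((-191762 - 251666) - 214027) = -(-443428 - 214027) = -1*(-657455) = 657455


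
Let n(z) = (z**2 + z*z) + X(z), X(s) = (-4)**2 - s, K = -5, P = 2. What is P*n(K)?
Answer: 142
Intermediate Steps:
X(s) = 16 - s
n(z) = 16 - z + 2*z**2 (n(z) = (z**2 + z*z) + (16 - z) = (z**2 + z**2) + (16 - z) = 2*z**2 + (16 - z) = 16 - z + 2*z**2)
P*n(K) = 2*(16 - 1*(-5) + 2*(-5)**2) = 2*(16 + 5 + 2*25) = 2*(16 + 5 + 50) = 2*71 = 142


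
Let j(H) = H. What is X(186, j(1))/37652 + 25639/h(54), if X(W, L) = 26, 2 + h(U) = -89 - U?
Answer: -482677929/2729770 ≈ -176.82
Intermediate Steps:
h(U) = -91 - U (h(U) = -2 + (-89 - U) = -91 - U)
X(186, j(1))/37652 + 25639/h(54) = 26/37652 + 25639/(-91 - 1*54) = 26*(1/37652) + 25639/(-91 - 54) = 13/18826 + 25639/(-145) = 13/18826 + 25639*(-1/145) = 13/18826 - 25639/145 = -482677929/2729770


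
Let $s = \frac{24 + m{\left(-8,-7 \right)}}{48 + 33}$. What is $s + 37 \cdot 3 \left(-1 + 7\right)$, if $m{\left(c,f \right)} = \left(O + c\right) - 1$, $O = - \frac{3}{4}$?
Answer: $\frac{71947}{108} \approx 666.18$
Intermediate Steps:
$O = - \frac{3}{4}$ ($O = \left(-3\right) \frac{1}{4} = - \frac{3}{4} \approx -0.75$)
$m{\left(c,f \right)} = - \frac{7}{4} + c$ ($m{\left(c,f \right)} = \left(- \frac{3}{4} + c\right) - 1 = - \frac{7}{4} + c$)
$s = \frac{19}{108}$ ($s = \frac{24 - \frac{39}{4}}{48 + 33} = \frac{24 - \frac{39}{4}}{81} = \frac{57}{4} \cdot \frac{1}{81} = \frac{19}{108} \approx 0.17593$)
$s + 37 \cdot 3 \left(-1 + 7\right) = \frac{19}{108} + 37 \cdot 3 \left(-1 + 7\right) = \frac{19}{108} + 37 \cdot 3 \cdot 6 = \frac{19}{108} + 37 \cdot 18 = \frac{19}{108} + 666 = \frac{71947}{108}$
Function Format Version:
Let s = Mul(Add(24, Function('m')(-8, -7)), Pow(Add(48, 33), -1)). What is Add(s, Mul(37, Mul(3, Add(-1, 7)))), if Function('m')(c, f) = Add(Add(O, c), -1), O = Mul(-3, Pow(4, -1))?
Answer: Rational(71947, 108) ≈ 666.18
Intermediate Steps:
O = Rational(-3, 4) (O = Mul(-3, Rational(1, 4)) = Rational(-3, 4) ≈ -0.75000)
Function('m')(c, f) = Add(Rational(-7, 4), c) (Function('m')(c, f) = Add(Add(Rational(-3, 4), c), -1) = Add(Rational(-7, 4), c))
s = Rational(19, 108) (s = Mul(Add(24, Add(Rational(-7, 4), -8)), Pow(Add(48, 33), -1)) = Mul(Add(24, Rational(-39, 4)), Pow(81, -1)) = Mul(Rational(57, 4), Rational(1, 81)) = Rational(19, 108) ≈ 0.17593)
Add(s, Mul(37, Mul(3, Add(-1, 7)))) = Add(Rational(19, 108), Mul(37, Mul(3, Add(-1, 7)))) = Add(Rational(19, 108), Mul(37, Mul(3, 6))) = Add(Rational(19, 108), Mul(37, 18)) = Add(Rational(19, 108), 666) = Rational(71947, 108)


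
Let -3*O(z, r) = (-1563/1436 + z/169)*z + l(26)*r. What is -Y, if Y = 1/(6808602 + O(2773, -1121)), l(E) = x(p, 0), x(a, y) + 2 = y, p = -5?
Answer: -728052/4946162521763 ≈ -1.4720e-7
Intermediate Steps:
x(a, y) = -2 + y
l(E) = -2 (l(E) = -2 + 0 = -2)
O(z, r) = 2*r/3 - z*(-1563/1436 + z/169)/3 (O(z, r) = -((-1563/1436 + z/169)*z - 2*r)/3 = -(z*(-1563/1436 + z/169) - 2*r)/3 = -(-2*r + z*(-1563/1436 + z/169))/3 = 2*r/3 - z*(-1563/1436 + z/169)/3)
Y = 728052/4946162521763 (Y = 1/(6808602 + (-1/507*2773² + (⅔)*(-1121) + (521/1436)*2773)) = 1/(6808602 + (-1/507*7689529 - 2242/3 + 1444733/1436)) = 1/(6808602 + (-7689529/507 - 2242/3 + 1444733/1436)) = 1/(6808602 - 10853781541/728052) = 1/(4946162521763/728052) = 728052/4946162521763 ≈ 1.4720e-7)
-Y = -1*728052/4946162521763 = -728052/4946162521763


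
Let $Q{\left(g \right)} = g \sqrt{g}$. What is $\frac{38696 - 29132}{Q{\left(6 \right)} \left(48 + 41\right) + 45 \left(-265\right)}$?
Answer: $- \frac{4224100}{5203507} - \frac{567464 \sqrt{6}}{15610521} \approx -0.90082$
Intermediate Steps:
$Q{\left(g \right)} = g^{\frac{3}{2}}$
$\frac{38696 - 29132}{Q{\left(6 \right)} \left(48 + 41\right) + 45 \left(-265\right)} = \frac{38696 - 29132}{6^{\frac{3}{2}} \left(48 + 41\right) + 45 \left(-265\right)} = \frac{9564}{6 \sqrt{6} \cdot 89 - 11925} = \frac{9564}{534 \sqrt{6} - 11925} = \frac{9564}{-11925 + 534 \sqrt{6}}$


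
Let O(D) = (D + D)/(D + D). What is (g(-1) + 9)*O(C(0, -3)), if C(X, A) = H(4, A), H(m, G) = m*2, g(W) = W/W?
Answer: 10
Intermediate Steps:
g(W) = 1
H(m, G) = 2*m
C(X, A) = 8 (C(X, A) = 2*4 = 8)
O(D) = 1 (O(D) = (2*D)/((2*D)) = (2*D)*(1/(2*D)) = 1)
(g(-1) + 9)*O(C(0, -3)) = (1 + 9)*1 = 10*1 = 10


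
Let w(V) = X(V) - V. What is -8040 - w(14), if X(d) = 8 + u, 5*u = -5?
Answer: -8033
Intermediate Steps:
u = -1 (u = (⅕)*(-5) = -1)
X(d) = 7 (X(d) = 8 - 1 = 7)
w(V) = 7 - V
-8040 - w(14) = -8040 - (7 - 1*14) = -8040 - (7 - 14) = -8040 - 1*(-7) = -8040 + 7 = -8033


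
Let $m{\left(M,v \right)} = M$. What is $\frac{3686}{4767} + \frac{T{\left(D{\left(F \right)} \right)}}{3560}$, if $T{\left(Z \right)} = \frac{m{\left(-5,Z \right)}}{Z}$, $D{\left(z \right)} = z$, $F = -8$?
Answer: $\frac{21000223}{27152832} \approx 0.77341$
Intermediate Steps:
$T{\left(Z \right)} = - \frac{5}{Z}$
$\frac{3686}{4767} + \frac{T{\left(D{\left(F \right)} \right)}}{3560} = \frac{3686}{4767} + \frac{\left(-5\right) \frac{1}{-8}}{3560} = 3686 \cdot \frac{1}{4767} + \left(-5\right) \left(- \frac{1}{8}\right) \frac{1}{3560} = \frac{3686}{4767} + \frac{5}{8} \cdot \frac{1}{3560} = \frac{3686}{4767} + \frac{1}{5696} = \frac{21000223}{27152832}$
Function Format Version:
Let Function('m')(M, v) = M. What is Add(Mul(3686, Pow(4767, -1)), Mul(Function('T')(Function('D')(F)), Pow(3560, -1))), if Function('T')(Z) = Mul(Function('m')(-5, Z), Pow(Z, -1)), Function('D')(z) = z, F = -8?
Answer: Rational(21000223, 27152832) ≈ 0.77341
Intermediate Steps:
Function('T')(Z) = Mul(-5, Pow(Z, -1))
Add(Mul(3686, Pow(4767, -1)), Mul(Function('T')(Function('D')(F)), Pow(3560, -1))) = Add(Mul(3686, Pow(4767, -1)), Mul(Mul(-5, Pow(-8, -1)), Pow(3560, -1))) = Add(Mul(3686, Rational(1, 4767)), Mul(Mul(-5, Rational(-1, 8)), Rational(1, 3560))) = Add(Rational(3686, 4767), Mul(Rational(5, 8), Rational(1, 3560))) = Add(Rational(3686, 4767), Rational(1, 5696)) = Rational(21000223, 27152832)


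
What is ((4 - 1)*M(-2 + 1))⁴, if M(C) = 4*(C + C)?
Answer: 331776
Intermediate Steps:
M(C) = 8*C (M(C) = 4*(2*C) = 8*C)
((4 - 1)*M(-2 + 1))⁴ = ((4 - 1)*(8*(-2 + 1)))⁴ = (3*(8*(-1)))⁴ = (3*(-8))⁴ = (-24)⁴ = 331776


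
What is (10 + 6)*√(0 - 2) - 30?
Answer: -30 + 16*I*√2 ≈ -30.0 + 22.627*I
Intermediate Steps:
(10 + 6)*√(0 - 2) - 30 = 16*√(-2) - 30 = 16*(I*√2) - 30 = 16*I*√2 - 30 = -30 + 16*I*√2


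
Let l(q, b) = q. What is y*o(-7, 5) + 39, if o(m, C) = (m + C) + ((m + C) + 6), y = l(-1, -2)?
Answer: 37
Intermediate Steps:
y = -1
o(m, C) = 6 + 2*C + 2*m (o(m, C) = (C + m) + ((C + m) + 6) = (C + m) + (6 + C + m) = 6 + 2*C + 2*m)
y*o(-7, 5) + 39 = -(6 + 2*5 + 2*(-7)) + 39 = -(6 + 10 - 14) + 39 = -1*2 + 39 = -2 + 39 = 37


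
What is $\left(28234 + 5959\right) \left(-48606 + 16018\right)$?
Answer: $-1114281484$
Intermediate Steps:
$\left(28234 + 5959\right) \left(-48606 + 16018\right) = 34193 \left(-32588\right) = -1114281484$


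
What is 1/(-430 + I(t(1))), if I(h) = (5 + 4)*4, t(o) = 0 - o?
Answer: -1/394 ≈ -0.0025381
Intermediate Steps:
t(o) = -o
I(h) = 36 (I(h) = 9*4 = 36)
1/(-430 + I(t(1))) = 1/(-430 + 36) = 1/(-394) = -1/394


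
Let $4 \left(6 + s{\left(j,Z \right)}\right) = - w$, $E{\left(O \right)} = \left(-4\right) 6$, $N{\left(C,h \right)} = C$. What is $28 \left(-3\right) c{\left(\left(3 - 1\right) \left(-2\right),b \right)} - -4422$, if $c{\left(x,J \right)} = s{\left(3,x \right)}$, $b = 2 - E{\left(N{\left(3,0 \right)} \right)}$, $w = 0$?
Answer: $4926$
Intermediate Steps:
$E{\left(O \right)} = -24$
$b = 26$ ($b = 2 - -24 = 2 + 24 = 26$)
$s{\left(j,Z \right)} = -6$ ($s{\left(j,Z \right)} = -6 + \frac{\left(-1\right) 0}{4} = -6 + \frac{1}{4} \cdot 0 = -6 + 0 = -6$)
$c{\left(x,J \right)} = -6$
$28 \left(-3\right) c{\left(\left(3 - 1\right) \left(-2\right),b \right)} - -4422 = 28 \left(-3\right) \left(-6\right) - -4422 = \left(-84\right) \left(-6\right) + 4422 = 504 + 4422 = 4926$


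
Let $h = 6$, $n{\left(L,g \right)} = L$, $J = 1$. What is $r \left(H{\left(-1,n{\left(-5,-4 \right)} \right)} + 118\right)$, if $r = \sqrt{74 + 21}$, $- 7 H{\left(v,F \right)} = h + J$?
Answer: $117 \sqrt{95} \approx 1140.4$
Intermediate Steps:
$H{\left(v,F \right)} = -1$ ($H{\left(v,F \right)} = - \frac{6 + 1}{7} = \left(- \frac{1}{7}\right) 7 = -1$)
$r = \sqrt{95} \approx 9.7468$
$r \left(H{\left(-1,n{\left(-5,-4 \right)} \right)} + 118\right) = \sqrt{95} \left(-1 + 118\right) = \sqrt{95} \cdot 117 = 117 \sqrt{95}$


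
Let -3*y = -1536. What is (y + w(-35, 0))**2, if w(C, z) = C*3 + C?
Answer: 138384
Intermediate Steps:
y = 512 (y = -1/3*(-1536) = 512)
w(C, z) = 4*C (w(C, z) = 3*C + C = 4*C)
(y + w(-35, 0))**2 = (512 + 4*(-35))**2 = (512 - 140)**2 = 372**2 = 138384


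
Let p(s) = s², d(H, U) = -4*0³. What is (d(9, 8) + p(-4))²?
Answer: 256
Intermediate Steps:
d(H, U) = 0 (d(H, U) = -4*0 = 0)
(d(9, 8) + p(-4))² = (0 + (-4)²)² = (0 + 16)² = 16² = 256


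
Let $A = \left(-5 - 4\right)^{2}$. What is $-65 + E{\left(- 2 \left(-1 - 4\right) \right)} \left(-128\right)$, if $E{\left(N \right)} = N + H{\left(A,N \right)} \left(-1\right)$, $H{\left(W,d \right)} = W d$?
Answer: $102335$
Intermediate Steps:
$A = 81$ ($A = \left(-9\right)^{2} = 81$)
$E{\left(N \right)} = - 80 N$ ($E{\left(N \right)} = N + 81 N \left(-1\right) = N - 81 N = - 80 N$)
$-65 + E{\left(- 2 \left(-1 - 4\right) \right)} \left(-128\right) = -65 + - 80 \left(- 2 \left(-1 - 4\right)\right) \left(-128\right) = -65 + - 80 \left(\left(-2\right) \left(-5\right)\right) \left(-128\right) = -65 + \left(-80\right) 10 \left(-128\right) = -65 - -102400 = -65 + 102400 = 102335$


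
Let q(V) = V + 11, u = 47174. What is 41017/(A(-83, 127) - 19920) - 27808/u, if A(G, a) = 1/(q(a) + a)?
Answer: -329775435731/124511032013 ≈ -2.6486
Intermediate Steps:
q(V) = 11 + V
A(G, a) = 1/(11 + 2*a) (A(G, a) = 1/((11 + a) + a) = 1/(11 + 2*a))
41017/(A(-83, 127) - 19920) - 27808/u = 41017/(1/(11 + 2*127) - 19920) - 27808/47174 = 41017/(1/(11 + 254) - 19920) - 27808*1/47174 = 41017/(1/265 - 19920) - 13904/23587 = 41017/(-5278799/265) - 13904/23587 = 41017*(-265/5278799) - 13904/23587 = -10869505/5278799 - 13904/23587 = -329775435731/124511032013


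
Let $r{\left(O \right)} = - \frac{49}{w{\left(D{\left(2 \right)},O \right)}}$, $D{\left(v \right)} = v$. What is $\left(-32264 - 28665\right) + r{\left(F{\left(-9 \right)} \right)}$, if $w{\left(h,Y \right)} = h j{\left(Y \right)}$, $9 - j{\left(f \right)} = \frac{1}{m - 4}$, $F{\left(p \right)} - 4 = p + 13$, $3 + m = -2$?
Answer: $- \frac{9992797}{164} \approx -60932.0$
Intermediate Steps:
$m = -5$ ($m = -3 - 2 = -5$)
$F{\left(p \right)} = 17 + p$ ($F{\left(p \right)} = 4 + \left(p + 13\right) = 4 + \left(13 + p\right) = 17 + p$)
$j{\left(f \right)} = \frac{82}{9}$ ($j{\left(f \right)} = 9 - \frac{1}{-5 - 4} = 9 - \frac{1}{-9} = 9 - - \frac{1}{9} = 9 + \frac{1}{9} = \frac{82}{9}$)
$w{\left(h,Y \right)} = \frac{82 h}{9}$ ($w{\left(h,Y \right)} = h \frac{82}{9} = \frac{82 h}{9}$)
$r{\left(O \right)} = - \frac{441}{164}$ ($r{\left(O \right)} = - \frac{49}{\frac{82}{9} \cdot 2} = - \frac{49}{\frac{164}{9}} = \left(-49\right) \frac{9}{164} = - \frac{441}{164}$)
$\left(-32264 - 28665\right) + r{\left(F{\left(-9 \right)} \right)} = \left(-32264 - 28665\right) - \frac{441}{164} = -60929 - \frac{441}{164} = - \frac{9992797}{164}$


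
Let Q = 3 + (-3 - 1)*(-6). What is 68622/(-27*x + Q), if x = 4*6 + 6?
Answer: -22874/261 ≈ -87.640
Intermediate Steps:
x = 30 (x = 24 + 6 = 30)
Q = 27 (Q = 3 - 4*(-6) = 3 + 24 = 27)
68622/(-27*x + Q) = 68622/(-27*30 + 27) = 68622/(-810 + 27) = 68622/(-783) = 68622*(-1/783) = -22874/261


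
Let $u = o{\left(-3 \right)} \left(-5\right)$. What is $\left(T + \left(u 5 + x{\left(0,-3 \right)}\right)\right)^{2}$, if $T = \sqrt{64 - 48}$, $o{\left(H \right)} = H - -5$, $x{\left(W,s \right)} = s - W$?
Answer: $2401$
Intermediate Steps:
$o{\left(H \right)} = 5 + H$ ($o{\left(H \right)} = H + 5 = 5 + H$)
$u = -10$ ($u = \left(5 - 3\right) \left(-5\right) = 2 \left(-5\right) = -10$)
$T = 4$ ($T = \sqrt{16} = 4$)
$\left(T + \left(u 5 + x{\left(0,-3 \right)}\right)\right)^{2} = \left(4 - 53\right)^{2} = \left(-49\right)^{2} = 2401$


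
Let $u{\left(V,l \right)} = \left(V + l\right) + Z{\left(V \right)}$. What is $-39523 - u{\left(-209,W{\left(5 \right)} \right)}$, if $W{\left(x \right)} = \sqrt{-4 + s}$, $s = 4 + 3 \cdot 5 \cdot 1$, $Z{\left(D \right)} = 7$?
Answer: $-39321 - \sqrt{15} \approx -39325.0$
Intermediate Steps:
$s = 19$ ($s = 4 + 15 \cdot 1 = 4 + 15 = 19$)
$W{\left(x \right)} = \sqrt{15}$ ($W{\left(x \right)} = \sqrt{-4 + 19} = \sqrt{15}$)
$u{\left(V,l \right)} = 7 + V + l$ ($u{\left(V,l \right)} = \left(V + l\right) + 7 = 7 + V + l$)
$-39523 - u{\left(-209,W{\left(5 \right)} \right)} = -39523 - \left(7 - 209 + \sqrt{15}\right) = -39523 - \left(-202 + \sqrt{15}\right) = -39523 + \left(202 - \sqrt{15}\right) = -39321 - \sqrt{15}$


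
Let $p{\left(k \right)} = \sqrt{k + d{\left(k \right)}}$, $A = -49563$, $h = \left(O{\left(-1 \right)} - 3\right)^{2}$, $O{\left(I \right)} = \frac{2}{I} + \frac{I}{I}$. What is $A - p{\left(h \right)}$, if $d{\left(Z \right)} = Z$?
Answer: $-49563 - 4 \sqrt{2} \approx -49569.0$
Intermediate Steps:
$O{\left(I \right)} = 1 + \frac{2}{I}$ ($O{\left(I \right)} = \frac{2}{I} + 1 = 1 + \frac{2}{I}$)
$h = 16$ ($h = \left(\frac{2 - 1}{-1} - 3\right)^{2} = \left(\left(-1\right) 1 - 3\right)^{2} = \left(-1 - 3\right)^{2} = \left(-4\right)^{2} = 16$)
$p{\left(k \right)} = \sqrt{2} \sqrt{k}$ ($p{\left(k \right)} = \sqrt{k + k} = \sqrt{2 k} = \sqrt{2} \sqrt{k}$)
$A - p{\left(h \right)} = -49563 - \sqrt{2} \sqrt{16} = -49563 - \sqrt{2} \cdot 4 = -49563 - 4 \sqrt{2}$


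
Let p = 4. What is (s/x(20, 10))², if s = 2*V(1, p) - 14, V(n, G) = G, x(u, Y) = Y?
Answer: 9/25 ≈ 0.36000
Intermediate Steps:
s = -6 (s = 2*4 - 14 = 8 - 14 = -6)
(s/x(20, 10))² = (-6/10)² = (-6*⅒)² = (-⅗)² = 9/25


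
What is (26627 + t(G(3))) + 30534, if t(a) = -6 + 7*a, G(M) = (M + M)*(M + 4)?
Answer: 57449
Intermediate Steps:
G(M) = 2*M*(4 + M) (G(M) = (2*M)*(4 + M) = 2*M*(4 + M))
(26627 + t(G(3))) + 30534 = (26627 + (-6 + 7*(2*3*(4 + 3)))) + 30534 = (26627 + (-6 + 7*(2*3*7))) + 30534 = (26627 + (-6 + 7*42)) + 30534 = (26627 + (-6 + 294)) + 30534 = (26627 + 288) + 30534 = 26915 + 30534 = 57449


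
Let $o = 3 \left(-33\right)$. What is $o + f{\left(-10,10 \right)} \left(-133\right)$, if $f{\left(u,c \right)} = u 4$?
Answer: $5221$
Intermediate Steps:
$f{\left(u,c \right)} = 4 u$
$o = -99$
$o + f{\left(-10,10 \right)} \left(-133\right) = -99 + 4 \left(-10\right) \left(-133\right) = -99 - -5320 = -99 + 5320 = 5221$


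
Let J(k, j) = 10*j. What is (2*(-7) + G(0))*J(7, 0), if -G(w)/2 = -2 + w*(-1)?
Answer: 0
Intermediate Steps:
G(w) = 4 + 2*w (G(w) = -2*(-2 + w*(-1)) = -2*(-2 - w) = 4 + 2*w)
(2*(-7) + G(0))*J(7, 0) = (2*(-7) + (4 + 2*0))*(10*0) = (-14 + (4 + 0))*0 = (-14 + 4)*0 = -10*0 = 0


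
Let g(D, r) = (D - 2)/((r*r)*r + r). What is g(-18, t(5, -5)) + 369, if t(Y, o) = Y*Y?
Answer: 577483/1565 ≈ 369.00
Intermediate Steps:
t(Y, o) = Y²
g(D, r) = (-2 + D)/(r + r³) (g(D, r) = (-2 + D)/(r²*r + r) = (-2 + D)/(r³ + r) = (-2 + D)/(r + r³))
g(-18, t(5, -5)) + 369 = (-2 - 18)/(5² + (5²)³) + 369 = -20/(25 + 25³) + 369 = -20/(25 + 15625) + 369 = -20/15650 + 369 = (1/15650)*(-20) + 369 = -2/1565 + 369 = 577483/1565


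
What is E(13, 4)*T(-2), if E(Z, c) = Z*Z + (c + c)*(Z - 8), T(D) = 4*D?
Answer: -1672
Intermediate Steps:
E(Z, c) = Z**2 + 2*c*(-8 + Z) (E(Z, c) = Z**2 + (2*c)*(-8 + Z) = Z**2 + 2*c*(-8 + Z))
E(13, 4)*T(-2) = (13**2 - 16*4 + 2*13*4)*(4*(-2)) = (169 - 64 + 104)*(-8) = 209*(-8) = -1672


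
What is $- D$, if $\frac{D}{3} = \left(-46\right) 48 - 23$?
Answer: $6693$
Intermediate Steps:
$D = -6693$ ($D = 3 \left(\left(-46\right) 48 - 23\right) = 3 \left(-2208 - 23\right) = 3 \left(-2231\right) = -6693$)
$- D = \left(-1\right) \left(-6693\right) = 6693$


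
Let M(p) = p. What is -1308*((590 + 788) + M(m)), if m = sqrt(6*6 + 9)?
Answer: -1802424 - 3924*sqrt(5) ≈ -1.8112e+6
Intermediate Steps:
m = 3*sqrt(5) (m = sqrt(36 + 9) = sqrt(45) = 3*sqrt(5) ≈ 6.7082)
-1308*((590 + 788) + M(m)) = -1308*((590 + 788) + 3*sqrt(5)) = -1308*(1378 + 3*sqrt(5)) = -1802424 - 3924*sqrt(5)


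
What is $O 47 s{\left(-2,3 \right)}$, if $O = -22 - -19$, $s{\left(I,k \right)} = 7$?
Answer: $-987$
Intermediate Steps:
$O = -3$ ($O = -22 + 19 = -3$)
$O 47 s{\left(-2,3 \right)} = \left(-3\right) 47 \cdot 7 = \left(-141\right) 7 = -987$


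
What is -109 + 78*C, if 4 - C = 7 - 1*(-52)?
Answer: -4399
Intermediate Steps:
C = -55 (C = 4 - (7 - 1*(-52)) = 4 - (7 + 52) = 4 - 1*59 = 4 - 59 = -55)
-109 + 78*C = -109 + 78*(-55) = -109 - 4290 = -4399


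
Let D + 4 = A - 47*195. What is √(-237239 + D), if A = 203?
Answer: I*√246205 ≈ 496.19*I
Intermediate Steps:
D = -8966 (D = -4 + (203 - 47*195) = -4 + (203 - 9165) = -4 - 8962 = -8966)
√(-237239 + D) = √(-237239 - 8966) = √(-246205) = I*√246205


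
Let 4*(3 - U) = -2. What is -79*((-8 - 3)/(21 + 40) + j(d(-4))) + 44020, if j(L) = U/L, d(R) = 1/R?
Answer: 2753555/61 ≈ 45140.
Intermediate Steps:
U = 7/2 (U = 3 - ¼*(-2) = 3 + ½ = 7/2 ≈ 3.5000)
j(L) = 7/(2*L)
-79*((-8 - 3)/(21 + 40) + j(d(-4))) + 44020 = -79*((-8 - 3)/(21 + 40) + 7/(2*(1/(-4)))) + 44020 = -79*(-11/61 + 7/(2*(-¼))) + 44020 = -79*(-11*1/61 + (7/2)*(-4)) + 44020 = -79*(-11/61 - 14) + 44020 = -79*(-865/61) + 44020 = 68335/61 + 44020 = 2753555/61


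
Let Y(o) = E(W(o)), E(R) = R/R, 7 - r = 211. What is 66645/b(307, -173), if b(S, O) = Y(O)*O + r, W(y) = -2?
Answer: -66645/377 ≈ -176.78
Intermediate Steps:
r = -204 (r = 7 - 1*211 = 7 - 211 = -204)
E(R) = 1
Y(o) = 1
b(S, O) = -204 + O (b(S, O) = 1*O - 204 = O - 204 = -204 + O)
66645/b(307, -173) = 66645/(-204 - 173) = 66645/(-377) = 66645*(-1/377) = -66645/377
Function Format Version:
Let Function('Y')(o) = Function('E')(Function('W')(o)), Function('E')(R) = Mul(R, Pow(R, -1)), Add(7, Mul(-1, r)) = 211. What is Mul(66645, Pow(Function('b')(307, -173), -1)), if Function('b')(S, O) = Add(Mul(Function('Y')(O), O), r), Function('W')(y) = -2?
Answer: Rational(-66645, 377) ≈ -176.78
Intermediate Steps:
r = -204 (r = Add(7, Mul(-1, 211)) = Add(7, -211) = -204)
Function('E')(R) = 1
Function('Y')(o) = 1
Function('b')(S, O) = Add(-204, O) (Function('b')(S, O) = Add(Mul(1, O), -204) = Add(O, -204) = Add(-204, O))
Mul(66645, Pow(Function('b')(307, -173), -1)) = Mul(66645, Pow(Add(-204, -173), -1)) = Mul(66645, Pow(-377, -1)) = Mul(66645, Rational(-1, 377)) = Rational(-66645, 377)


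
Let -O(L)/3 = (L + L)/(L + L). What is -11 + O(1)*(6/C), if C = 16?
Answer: -97/8 ≈ -12.125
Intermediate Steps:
O(L) = -3 (O(L) = -3*(L + L)/(L + L) = -3*2*L/(2*L) = -3*2*L*1/(2*L) = -3*1 = -3)
-11 + O(1)*(6/C) = -11 - 18/16 = -11 - 3*3/8 = -11 - 9/8 = -97/8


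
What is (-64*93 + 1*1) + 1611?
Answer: -4340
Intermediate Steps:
(-64*93 + 1*1) + 1611 = (-5952 + 1) + 1611 = -5951 + 1611 = -4340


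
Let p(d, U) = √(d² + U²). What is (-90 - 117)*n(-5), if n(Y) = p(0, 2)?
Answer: -414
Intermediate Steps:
p(d, U) = √(U² + d²)
n(Y) = 2 (n(Y) = √(2² + 0²) = √(4 + 0) = √4 = 2)
(-90 - 117)*n(-5) = (-90 - 117)*2 = -207*2 = -414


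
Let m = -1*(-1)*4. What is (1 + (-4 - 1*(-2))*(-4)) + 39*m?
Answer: 165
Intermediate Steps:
m = 4 (m = 1*4 = 4)
(1 + (-4 - 1*(-2))*(-4)) + 39*m = (1 + (-4 - 1*(-2))*(-4)) + 39*4 = (1 + (-4 + 2)*(-4)) + 156 = (1 - 2*(-4)) + 156 = (1 + 8) + 156 = 9 + 156 = 165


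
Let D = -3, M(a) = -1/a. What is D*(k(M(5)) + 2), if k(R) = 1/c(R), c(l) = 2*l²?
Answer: -87/2 ≈ -43.500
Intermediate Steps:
k(R) = 1/(2*R²)
D*(k(M(5)) + 2) = -3*(1/(2*(-1/5)²) + 2) = -3*(1/(2*(-1*⅕)²) + 2) = -3*(1/(2*(-⅕)²) + 2) = -3*((½)*25 + 2) = -3*(25/2 + 2) = -3*29/2 = -87/2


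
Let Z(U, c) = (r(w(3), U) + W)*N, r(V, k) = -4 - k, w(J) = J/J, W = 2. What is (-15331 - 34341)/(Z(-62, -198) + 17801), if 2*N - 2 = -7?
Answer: -49672/17651 ≈ -2.8141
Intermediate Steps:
w(J) = 1
N = -5/2 (N = 1 + (½)*(-7) = 1 - 7/2 = -5/2 ≈ -2.5000)
Z(U, c) = 5 + 5*U/2 (Z(U, c) = ((-4 - U) + 2)*(-5/2) = (-2 - U)*(-5/2) = 5 + 5*U/2)
(-15331 - 34341)/(Z(-62, -198) + 17801) = (-15331 - 34341)/((5 + (5/2)*(-62)) + 17801) = -49672/((5 - 155) + 17801) = -49672/(-150 + 17801) = -49672/17651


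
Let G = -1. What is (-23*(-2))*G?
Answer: -46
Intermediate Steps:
(-23*(-2))*G = -23*(-2)*(-1) = 46*(-1) = -46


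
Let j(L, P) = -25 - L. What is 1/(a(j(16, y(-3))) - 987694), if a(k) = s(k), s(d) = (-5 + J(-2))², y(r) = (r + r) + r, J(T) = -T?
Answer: -1/987685 ≈ -1.0125e-6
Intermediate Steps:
y(r) = 3*r (y(r) = 2*r + r = 3*r)
s(d) = 9 (s(d) = (-5 - 1*(-2))² = (-5 + 2)² = (-3)² = 9)
a(k) = 9
1/(a(j(16, y(-3))) - 987694) = 1/(9 - 987694) = 1/(-987685) = -1/987685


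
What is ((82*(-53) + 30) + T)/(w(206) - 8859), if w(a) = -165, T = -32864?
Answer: 9295/2256 ≈ 4.1201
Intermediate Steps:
((82*(-53) + 30) + T)/(w(206) - 8859) = ((82*(-53) + 30) - 32864)/(-165 - 8859) = ((-4346 + 30) - 32864)/(-9024) = (-4316 - 32864)*(-1/9024) = -37180*(-1/9024) = 9295/2256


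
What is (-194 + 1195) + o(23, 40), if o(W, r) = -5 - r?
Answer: 956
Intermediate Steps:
(-194 + 1195) + o(23, 40) = (-194 + 1195) + (-5 - 1*40) = 1001 + (-5 - 40) = 1001 - 45 = 956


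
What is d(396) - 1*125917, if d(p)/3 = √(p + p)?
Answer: -125917 + 18*√22 ≈ -1.2583e+5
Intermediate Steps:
d(p) = 3*√2*√p (d(p) = 3*√(p + p) = 3*√(2*p) = 3*(√2*√p) = 3*√2*√p)
d(396) - 1*125917 = 3*√2*√396 - 1*125917 = 3*√2*(6*√11) - 125917 = 18*√22 - 125917 = -125917 + 18*√22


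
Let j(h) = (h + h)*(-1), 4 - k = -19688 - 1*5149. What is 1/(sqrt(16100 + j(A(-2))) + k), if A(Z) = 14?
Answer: 24841/617059209 - 14*sqrt(82)/617059209 ≈ 4.0052e-5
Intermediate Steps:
k = 24841 (k = 4 - (-19688 - 1*5149) = 4 - (-19688 - 5149) = 4 - 1*(-24837) = 4 + 24837 = 24841)
j(h) = -2*h (j(h) = (2*h)*(-1) = -2*h)
1/(sqrt(16100 + j(A(-2))) + k) = 1/(sqrt(16100 - 2*14) + 24841) = 1/(sqrt(16100 - 28) + 24841) = 1/(sqrt(16072) + 24841) = 1/(14*sqrt(82) + 24841) = 1/(24841 + 14*sqrt(82))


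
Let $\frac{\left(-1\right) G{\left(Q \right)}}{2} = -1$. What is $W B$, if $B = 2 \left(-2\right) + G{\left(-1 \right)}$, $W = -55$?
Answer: $110$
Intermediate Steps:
$G{\left(Q \right)} = 2$ ($G{\left(Q \right)} = \left(-2\right) \left(-1\right) = 2$)
$B = -2$ ($B = 2 \left(-2\right) + 2 = -4 + 2 = -2$)
$W B = \left(-55\right) \left(-2\right) = 110$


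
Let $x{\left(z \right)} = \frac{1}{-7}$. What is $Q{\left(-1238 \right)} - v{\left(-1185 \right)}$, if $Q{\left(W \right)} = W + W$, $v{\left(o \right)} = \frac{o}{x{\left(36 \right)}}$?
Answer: $-10771$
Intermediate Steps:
$x{\left(z \right)} = - \frac{1}{7}$
$v{\left(o \right)} = - 7 o$ ($v{\left(o \right)} = \frac{o}{- \frac{1}{7}} = o \left(-7\right) = - 7 o$)
$Q{\left(W \right)} = 2 W$
$Q{\left(-1238 \right)} - v{\left(-1185 \right)} = 2 \left(-1238\right) - \left(-7\right) \left(-1185\right) = -2476 - 8295 = -10771$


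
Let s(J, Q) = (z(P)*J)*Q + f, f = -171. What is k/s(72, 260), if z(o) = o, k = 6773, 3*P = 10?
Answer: 6773/62229 ≈ 0.10884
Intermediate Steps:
P = 10/3 (P = (1/3)*10 = 10/3 ≈ 3.3333)
s(J, Q) = -171 + 10*J*Q/3 (s(J, Q) = (10*J/3)*Q - 171 = 10*J*Q/3 - 171 = -171 + 10*J*Q/3)
k/s(72, 260) = 6773/(-171 + (10/3)*72*260) = 6773/(-171 + 62400) = 6773/62229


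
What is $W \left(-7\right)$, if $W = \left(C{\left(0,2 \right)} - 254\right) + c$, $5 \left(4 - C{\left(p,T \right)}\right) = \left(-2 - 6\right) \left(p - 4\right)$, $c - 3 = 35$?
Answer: $\frac{7644}{5} \approx 1528.8$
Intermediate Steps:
$c = 38$ ($c = 3 + 35 = 38$)
$C{\left(p,T \right)} = - \frac{12}{5} + \frac{8 p}{5}$ ($C{\left(p,T \right)} = 4 - \frac{\left(-2 - 6\right) \left(p - 4\right)}{5} = 4 - \frac{\left(-8\right) \left(-4 + p\right)}{5} = 4 - \frac{32 - 8 p}{5} = 4 + \left(- \frac{32}{5} + \frac{8 p}{5}\right) = - \frac{12}{5} + \frac{8 p}{5}$)
$W = - \frac{1092}{5}$ ($W = \left(\left(- \frac{12}{5} + \frac{8}{5} \cdot 0\right) - 254\right) + 38 = \left(\left(- \frac{12}{5} + 0\right) - 254\right) + 38 = \left(- \frac{12}{5} - 254\right) + 38 = - \frac{1282}{5} + 38 = - \frac{1092}{5} \approx -218.4$)
$W \left(-7\right) = \left(- \frac{1092}{5}\right) \left(-7\right) = \frac{7644}{5}$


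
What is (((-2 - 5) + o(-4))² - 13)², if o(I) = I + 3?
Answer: 2601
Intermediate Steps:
o(I) = 3 + I
(((-2 - 5) + o(-4))² - 13)² = (((-2 - 5) + (3 - 4))² - 13)² = ((-7 - 1)² - 13)² = ((-8)² - 13)² = (64 - 13)² = 51² = 2601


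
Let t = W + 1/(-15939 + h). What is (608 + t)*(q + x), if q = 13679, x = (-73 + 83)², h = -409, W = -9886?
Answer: -2089953869355/16348 ≈ -1.2784e+8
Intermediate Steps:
x = 100 (x = 10² = 100)
t = -161616329/16348 (t = -9886 + 1/(-15939 - 409) = -9886 + 1/(-16348) = -9886 - 1/16348 = -161616329/16348 ≈ -9886.0)
(608 + t)*(q + x) = (608 - 161616329/16348)*(13679 + 100) = -151676745/16348*13779 = -2089953869355/16348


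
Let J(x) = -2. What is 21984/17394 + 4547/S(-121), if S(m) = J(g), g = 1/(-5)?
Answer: -13174425/5798 ≈ -2272.2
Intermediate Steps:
g = -⅕ ≈ -0.20000
S(m) = -2
21984/17394 + 4547/S(-121) = 21984/17394 + 4547/(-2) = 21984*(1/17394) + 4547*(-½) = 3664/2899 - 4547/2 = -13174425/5798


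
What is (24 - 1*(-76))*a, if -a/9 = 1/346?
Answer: -450/173 ≈ -2.6012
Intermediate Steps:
a = -9/346 ≈ -0.026012
(24 - 1*(-76))*a = (24 - 1*(-76))*(-9/346) = (24 + 76)*(-9/346) = 100*(-9/346) = -450/173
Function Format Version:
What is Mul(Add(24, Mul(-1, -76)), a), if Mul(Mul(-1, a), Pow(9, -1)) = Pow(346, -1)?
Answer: Rational(-450, 173) ≈ -2.6012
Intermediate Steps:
a = Rational(-9, 346) (a = Mul(-9, Pow(346, -1)) = Mul(-9, Rational(1, 346)) = Rational(-9, 346) ≈ -0.026012)
Mul(Add(24, Mul(-1, -76)), a) = Mul(Add(24, Mul(-1, -76)), Rational(-9, 346)) = Mul(Add(24, 76), Rational(-9, 346)) = Mul(100, Rational(-9, 346)) = Rational(-450, 173)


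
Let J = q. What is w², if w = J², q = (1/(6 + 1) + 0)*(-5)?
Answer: 625/2401 ≈ 0.26031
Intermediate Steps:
q = -5/7 (q = (1/7 + 0)*(-5) = (⅐ + 0)*(-5) = (⅐)*(-5) = -5/7 ≈ -0.71429)
J = -5/7 ≈ -0.71429
w = 25/49 (w = (-5/7)² = 25/49 ≈ 0.51020)
w² = (25/49)² = 625/2401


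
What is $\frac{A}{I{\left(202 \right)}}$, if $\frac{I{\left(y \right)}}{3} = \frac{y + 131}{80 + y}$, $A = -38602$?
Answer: $- \frac{3628588}{333} \approx -10897.0$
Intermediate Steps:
$I{\left(y \right)} = \frac{3 \left(131 + y\right)}{80 + y}$ ($I{\left(y \right)} = 3 \frac{y + 131}{80 + y} = 3 \frac{131 + y}{80 + y} = \frac{3 \left(131 + y\right)}{80 + y}$)
$\frac{A}{I{\left(202 \right)}} = - \frac{38602}{3 \frac{1}{80 + 202} \left(131 + 202\right)} = - \frac{38602}{3 \cdot \frac{1}{282} \cdot 333} = - \frac{38602}{\frac{333}{94}} = \left(-38602\right) \frac{94}{333} = - \frac{3628588}{333}$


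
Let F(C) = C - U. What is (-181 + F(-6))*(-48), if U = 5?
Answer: 9216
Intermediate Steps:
F(C) = -5 + C (F(C) = C - 1*5 = C - 5 = -5 + C)
(-181 + F(-6))*(-48) = (-181 + (-5 - 6))*(-48) = (-181 - 11)*(-48) = -192*(-48) = 9216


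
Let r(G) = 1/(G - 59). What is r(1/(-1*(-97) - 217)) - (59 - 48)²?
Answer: -856921/7081 ≈ -121.02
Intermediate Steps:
r(G) = 1/(-59 + G)
r(1/(-1*(-97) - 217)) - (59 - 48)² = 1/(-59 + 1/(-1*(-97) - 217)) - (59 - 48)² = 1/(-59 + 1/(97 - 217)) - 1*11² = 1/(-59 + 1/(-120)) - 1*121 = 1/(-59 - 1/120) - 121 = 1/(-7081/120) - 121 = -120/7081 - 121 = -856921/7081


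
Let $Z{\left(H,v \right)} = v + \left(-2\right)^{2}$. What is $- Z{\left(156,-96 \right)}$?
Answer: $92$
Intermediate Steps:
$Z{\left(H,v \right)} = 4 + v$ ($Z{\left(H,v \right)} = v + 4 = 4 + v$)
$- Z{\left(156,-96 \right)} = - (4 - 96) = \left(-1\right) \left(-92\right) = 92$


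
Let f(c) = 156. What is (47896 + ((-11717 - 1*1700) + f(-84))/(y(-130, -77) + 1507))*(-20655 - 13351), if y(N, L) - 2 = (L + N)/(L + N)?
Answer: -1229481812097/755 ≈ -1.6285e+9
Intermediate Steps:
y(N, L) = 3 (y(N, L) = 2 + (L + N)/(L + N) = 2 + 1 = 3)
(47896 + ((-11717 - 1*1700) + f(-84))/(y(-130, -77) + 1507))*(-20655 - 13351) = (47896 + ((-11717 - 1*1700) + 156)/(3 + 1507))*(-20655 - 13351) = (47896 + ((-11717 - 1700) + 156)/1510)*(-34006) = (47896 + (-13417 + 156)*(1/1510))*(-34006) = (47896 - 13261*1/1510)*(-34006) = (47896 - 13261/1510)*(-34006) = (72309699/1510)*(-34006) = -1229481812097/755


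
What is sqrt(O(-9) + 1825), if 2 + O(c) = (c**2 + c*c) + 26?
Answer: sqrt(2011) ≈ 44.844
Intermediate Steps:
O(c) = 24 + 2*c**2 (O(c) = -2 + ((c**2 + c*c) + 26) = -2 + ((c**2 + c**2) + 26) = -2 + (2*c**2 + 26) = -2 + (26 + 2*c**2) = 24 + 2*c**2)
sqrt(O(-9) + 1825) = sqrt((24 + 2*(-9)**2) + 1825) = sqrt((24 + 2*81) + 1825) = sqrt((24 + 162) + 1825) = sqrt(186 + 1825) = sqrt(2011)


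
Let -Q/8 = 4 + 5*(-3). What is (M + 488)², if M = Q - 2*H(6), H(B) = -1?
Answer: 334084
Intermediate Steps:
Q = 88 (Q = -8*(4 + 5*(-3)) = -8*(4 - 15) = -8*(-11) = 88)
M = 90 (M = 88 - 2*(-1) = 88 + 2 = 90)
(M + 488)² = (90 + 488)² = 578² = 334084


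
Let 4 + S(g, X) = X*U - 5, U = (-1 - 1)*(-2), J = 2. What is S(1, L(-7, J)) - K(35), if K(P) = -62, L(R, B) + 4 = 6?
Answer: 61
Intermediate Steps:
U = 4 (U = -2*(-2) = 4)
L(R, B) = 2 (L(R, B) = -4 + 6 = 2)
S(g, X) = -9 + 4*X (S(g, X) = -4 + (X*4 - 5) = -4 + (4*X - 5) = -4 + (-5 + 4*X) = -9 + 4*X)
S(1, L(-7, J)) - K(35) = (-9 + 4*2) - 1*(-62) = (-9 + 8) + 62 = -1 + 62 = 61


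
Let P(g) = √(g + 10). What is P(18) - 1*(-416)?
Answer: 416 + 2*√7 ≈ 421.29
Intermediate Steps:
P(g) = √(10 + g)
P(18) - 1*(-416) = √(10 + 18) - 1*(-416) = √28 + 416 = 2*√7 + 416 = 416 + 2*√7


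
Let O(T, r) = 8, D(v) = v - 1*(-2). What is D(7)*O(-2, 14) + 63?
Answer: 135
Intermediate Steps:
D(v) = 2 + v (D(v) = v + 2 = 2 + v)
D(7)*O(-2, 14) + 63 = (2 + 7)*8 + 63 = 9*8 + 63 = 72 + 63 = 135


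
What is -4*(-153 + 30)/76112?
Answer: 123/19028 ≈ 0.0064642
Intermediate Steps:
-4*(-153 + 30)/76112 = -4*(-123)*(1/76112) = 492*(1/76112) = 123/19028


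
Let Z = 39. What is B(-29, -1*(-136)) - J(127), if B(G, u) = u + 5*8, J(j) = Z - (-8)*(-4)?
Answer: 169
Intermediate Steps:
J(j) = 7 (J(j) = 39 - (-8)*(-4) = 39 - 1*32 = 39 - 32 = 7)
B(G, u) = 40 + u (B(G, u) = u + 40 = 40 + u)
B(-29, -1*(-136)) - J(127) = (40 - 1*(-136)) - 1*7 = (40 + 136) - 7 = 176 - 7 = 169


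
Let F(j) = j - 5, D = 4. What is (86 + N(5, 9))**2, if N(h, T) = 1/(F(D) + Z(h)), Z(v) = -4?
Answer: 184041/25 ≈ 7361.6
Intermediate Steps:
F(j) = -5 + j
N(h, T) = -1/5 (N(h, T) = 1/((-5 + 4) - 4) = 1/(-1 - 4) = 1/(-5) = -1/5)
(86 + N(5, 9))**2 = (86 - 1/5)**2 = (429/5)**2 = 184041/25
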